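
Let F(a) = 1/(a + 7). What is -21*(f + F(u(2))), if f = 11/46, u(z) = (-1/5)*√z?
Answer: -451563/56258 - 105*√2/1223 ≈ -8.1481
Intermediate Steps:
u(z) = -√z/5 (u(z) = (-1*⅕)*√z = -√z/5)
F(a) = 1/(7 + a)
f = 11/46 (f = 11*(1/46) = 11/46 ≈ 0.23913)
-21*(f + F(u(2))) = -21*(11/46 + 1/(7 - √2/5)) = -231/46 - 21/(7 - √2/5)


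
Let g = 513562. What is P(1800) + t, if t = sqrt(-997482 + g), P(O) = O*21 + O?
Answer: 39600 + 4*I*sqrt(30245) ≈ 39600.0 + 695.64*I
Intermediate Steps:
P(O) = 22*O (P(O) = 21*O + O = 22*O)
t = 4*I*sqrt(30245) (t = sqrt(-997482 + 513562) = sqrt(-483920) = 4*I*sqrt(30245) ≈ 695.64*I)
P(1800) + t = 22*1800 + 4*I*sqrt(30245) = 39600 + 4*I*sqrt(30245)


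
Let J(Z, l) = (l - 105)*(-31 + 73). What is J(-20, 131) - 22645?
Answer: -21553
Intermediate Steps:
J(Z, l) = -4410 + 42*l (J(Z, l) = (-105 + l)*42 = -4410 + 42*l)
J(-20, 131) - 22645 = (-4410 + 42*131) - 22645 = (-4410 + 5502) - 22645 = 1092 - 22645 = -21553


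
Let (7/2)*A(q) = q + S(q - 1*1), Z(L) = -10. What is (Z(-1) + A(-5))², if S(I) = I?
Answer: 8464/49 ≈ 172.73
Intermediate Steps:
A(q) = -2/7 + 4*q/7 (A(q) = 2*(q + (q - 1*1))/7 = 2*(q + (q - 1))/7 = 2*(q + (-1 + q))/7 = 2*(-1 + 2*q)/7 = -2/7 + 4*q/7)
(Z(-1) + A(-5))² = (-10 + (-2/7 + (4/7)*(-5)))² = (-10 + (-2/7 - 20/7))² = (-10 - 22/7)² = (-92/7)² = 8464/49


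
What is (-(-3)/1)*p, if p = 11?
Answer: 33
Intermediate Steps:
(-(-3)/1)*p = -(-3)/1*11 = -(-3)*11 = -1*(-3)*11 = 3*11 = 33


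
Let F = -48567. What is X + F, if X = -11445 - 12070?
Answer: -72082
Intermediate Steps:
X = -23515
X + F = -23515 - 48567 = -72082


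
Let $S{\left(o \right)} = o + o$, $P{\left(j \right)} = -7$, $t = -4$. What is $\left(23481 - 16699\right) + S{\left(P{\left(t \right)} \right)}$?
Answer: $6768$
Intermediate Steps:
$S{\left(o \right)} = 2 o$
$\left(23481 - 16699\right) + S{\left(P{\left(t \right)} \right)} = \left(23481 - 16699\right) + 2 \left(-7\right) = 6782 - 14 = 6768$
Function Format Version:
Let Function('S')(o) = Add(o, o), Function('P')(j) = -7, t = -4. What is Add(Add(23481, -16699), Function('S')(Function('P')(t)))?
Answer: 6768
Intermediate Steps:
Function('S')(o) = Mul(2, o)
Add(Add(23481, -16699), Function('S')(Function('P')(t))) = Add(Add(23481, -16699), Mul(2, -7)) = Add(6782, -14) = 6768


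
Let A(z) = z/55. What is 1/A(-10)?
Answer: -11/2 ≈ -5.5000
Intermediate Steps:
A(z) = z/55 (A(z) = z*(1/55) = z/55)
1/A(-10) = 1/((1/55)*(-10)) = 1/(-2/11) = -11/2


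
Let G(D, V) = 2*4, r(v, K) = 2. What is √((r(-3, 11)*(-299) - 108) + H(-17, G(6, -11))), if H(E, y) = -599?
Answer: 3*I*√145 ≈ 36.125*I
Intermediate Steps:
G(D, V) = 8
√((r(-3, 11)*(-299) - 108) + H(-17, G(6, -11))) = √((2*(-299) - 108) - 599) = √((-598 - 108) - 599) = √(-706 - 599) = √(-1305) = 3*I*√145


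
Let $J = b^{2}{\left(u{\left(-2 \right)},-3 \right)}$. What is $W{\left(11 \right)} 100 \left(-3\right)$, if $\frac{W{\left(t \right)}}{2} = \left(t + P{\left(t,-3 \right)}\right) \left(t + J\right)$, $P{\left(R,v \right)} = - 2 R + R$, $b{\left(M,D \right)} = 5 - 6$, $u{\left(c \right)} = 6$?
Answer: $0$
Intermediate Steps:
$b{\left(M,D \right)} = -1$ ($b{\left(M,D \right)} = 5 - 6 = -1$)
$J = 1$ ($J = \left(-1\right)^{2} = 1$)
$P{\left(R,v \right)} = - R$
$W{\left(t \right)} = 0$ ($W{\left(t \right)} = 2 \left(t - t\right) \left(t + 1\right) = 2 \cdot 0 \left(1 + t\right) = 2 \cdot 0 = 0$)
$W{\left(11 \right)} 100 \left(-3\right) = 0 \cdot 100 \left(-3\right) = 0 \left(-3\right) = 0$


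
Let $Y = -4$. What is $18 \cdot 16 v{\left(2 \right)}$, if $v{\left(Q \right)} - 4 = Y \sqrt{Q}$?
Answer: $1152 - 1152 \sqrt{2} \approx -477.17$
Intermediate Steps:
$v{\left(Q \right)} = 4 - 4 \sqrt{Q}$
$18 \cdot 16 v{\left(2 \right)} = 18 \cdot 16 \left(4 - 4 \sqrt{2}\right) = 288 \left(4 - 4 \sqrt{2}\right) = 1152 - 1152 \sqrt{2}$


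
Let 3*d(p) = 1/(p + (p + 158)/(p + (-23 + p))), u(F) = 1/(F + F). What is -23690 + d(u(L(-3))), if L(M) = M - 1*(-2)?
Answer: -8030926/339 ≈ -23690.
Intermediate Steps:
L(M) = 2 + M (L(M) = M + 2 = 2 + M)
u(F) = 1/(2*F)
d(p) = 1/(3*(p + (158 + p)/(-23 + 2*p))) (d(p) = 1/(3*(p + (p + 158)/(p + (-23 + p)))) = 1/(3*(p + (158 + p)/(-23 + 2*p))))
-23690 + d(u(L(-3))) = -23690 + (-23 + 2*(1/(2*(2 - 3))))/(6*(79 + (1/(2*(2 - 3)))² - 11/(2*(2 - 3)))) = -23690 + (-23 + 2*((½)/(-1)))/(6*(79 + ((½)/(-1))² - 11/(2*(-1)))) = -23690 + (-23 + 2*((½)*(-1)))/(6*(79 + ((½)*(-1))² - 11*(-1)/2)) = -23690 + (-23 + 2*(-½))/(6*(79 + (-½)² - 11*(-½))) = -23690 + (-23 - 1)/(6*(79 + ¼ + 11/2)) = -23690 + (⅙)*(-24)/(339/4) = -23690 + (⅙)*(4/339)*(-24) = -23690 - 16/339 = -8030926/339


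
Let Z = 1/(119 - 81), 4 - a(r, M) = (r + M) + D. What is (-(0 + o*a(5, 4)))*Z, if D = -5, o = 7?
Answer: 0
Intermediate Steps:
a(r, M) = 9 - M - r (a(r, M) = 4 - ((r + M) - 5) = 4 - ((M + r) - 5) = 4 - (-5 + M + r) = 4 + (5 - M - r) = 9 - M - r)
Z = 1/38 ≈ 0.026316
(-(0 + o*a(5, 4)))*Z = -(0 + 7*(9 - 1*4 - 1*5))*(1/38) = -(0 + 7*(9 - 4 - 5))*(1/38) = -(0 + 7*0)*(1/38) = -(0 + 0)*(1/38) = -1*0*(1/38) = 0*(1/38) = 0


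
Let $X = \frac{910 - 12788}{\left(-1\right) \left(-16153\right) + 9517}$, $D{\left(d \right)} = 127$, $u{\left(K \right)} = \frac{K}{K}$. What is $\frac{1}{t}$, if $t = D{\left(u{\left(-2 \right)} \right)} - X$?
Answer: $\frac{12835}{1635984} \approx 0.0078454$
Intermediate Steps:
$u{\left(K \right)} = 1$
$X = - \frac{5939}{12835}$ ($X = - \frac{11878}{16153 + 9517} = - \frac{11878}{25670} = \left(-11878\right) \frac{1}{25670} = - \frac{5939}{12835} \approx -0.46272$)
$t = \frac{1635984}{12835}$ ($t = 127 - - \frac{5939}{12835} = 127 + \frac{5939}{12835} = \frac{1635984}{12835} \approx 127.46$)
$\frac{1}{t} = \frac{1}{\frac{1635984}{12835}} = \frac{12835}{1635984}$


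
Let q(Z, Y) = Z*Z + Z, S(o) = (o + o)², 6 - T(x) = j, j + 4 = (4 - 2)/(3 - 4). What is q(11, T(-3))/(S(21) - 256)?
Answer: 33/377 ≈ 0.087533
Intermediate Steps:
j = -6 (j = -4 + (4 - 2)/(3 - 4) = -4 + 2/(-1) = -4 + 2*(-1) = -4 - 2 = -6)
T(x) = 12 (T(x) = 6 - 1*(-6) = 6 + 6 = 12)
S(o) = 4*o² (S(o) = (2*o)² = 4*o²)
q(Z, Y) = Z + Z² (q(Z, Y) = Z² + Z = Z + Z²)
q(11, T(-3))/(S(21) - 256) = (11*(1 + 11))/(4*21² - 256) = (11*12)/(4*441 - 256) = 132/(1764 - 256) = 132/1508 = 132*(1/1508) = 33/377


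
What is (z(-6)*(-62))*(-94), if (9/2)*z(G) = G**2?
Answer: 46624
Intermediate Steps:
z(G) = 2*G**2/9
(z(-6)*(-62))*(-94) = (((2/9)*(-6)**2)*(-62))*(-94) = (((2/9)*36)*(-62))*(-94) = (8*(-62))*(-94) = -496*(-94) = 46624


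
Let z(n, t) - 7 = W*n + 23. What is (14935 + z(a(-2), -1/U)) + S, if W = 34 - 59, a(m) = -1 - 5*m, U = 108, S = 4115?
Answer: 18855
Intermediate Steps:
W = -25
z(n, t) = 30 - 25*n (z(n, t) = 7 + (-25*n + 23) = 7 + (23 - 25*n) = 30 - 25*n)
(14935 + z(a(-2), -1/U)) + S = (14935 + (30 - 25*(-1 - 5*(-2)))) + 4115 = (14935 + (30 - 25*(-1 + 10))) + 4115 = (14935 + (30 - 25*9)) + 4115 = (14935 + (30 - 225)) + 4115 = (14935 - 195) + 4115 = 14740 + 4115 = 18855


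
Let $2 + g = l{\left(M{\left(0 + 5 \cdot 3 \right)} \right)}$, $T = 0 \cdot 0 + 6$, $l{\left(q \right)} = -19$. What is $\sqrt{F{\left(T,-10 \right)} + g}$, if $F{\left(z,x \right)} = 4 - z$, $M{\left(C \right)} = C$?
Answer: $i \sqrt{23} \approx 4.7958 i$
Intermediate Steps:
$T = 6$ ($T = 0 + 6 = 6$)
$g = -21$ ($g = -2 - 19 = -21$)
$\sqrt{F{\left(T,-10 \right)} + g} = \sqrt{\left(4 - 6\right) - 21} = \sqrt{-2 - 21} = \sqrt{-23} = i \sqrt{23}$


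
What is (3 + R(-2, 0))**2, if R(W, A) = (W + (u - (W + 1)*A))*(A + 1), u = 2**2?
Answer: 25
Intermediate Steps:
u = 4
R(W, A) = (1 + A)*(4 + W - A*(1 + W)) (R(W, A) = (W + (4 - (W + 1)*A))*(A + 1) = (W + (4 - (1 + W)*A))*(1 + A) = (W + (4 - A*(1 + W)))*(1 + A) = (4 + W - A*(1 + W))*(1 + A) = (1 + A)*(4 + W - A*(1 + W)))
(3 + R(-2, 0))**2 = (3 + (4 - 2 - 1*0**2 + 3*0 - 1*(-2)*0**2))**2 = (3 + (4 - 2 - 1*0 + 0 - 1*(-2)*0))**2 = (3 + (4 - 2 + 0 + 0 + 0))**2 = (3 + 2)**2 = 5**2 = 25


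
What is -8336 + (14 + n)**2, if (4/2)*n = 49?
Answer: -27415/4 ≈ -6853.8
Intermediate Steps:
n = 49/2 (n = (1/2)*49 = 49/2 ≈ 24.500)
-8336 + (14 + n)**2 = -8336 + (14 + 49/2)**2 = -8336 + (77/2)**2 = -8336 + 5929/4 = -27415/4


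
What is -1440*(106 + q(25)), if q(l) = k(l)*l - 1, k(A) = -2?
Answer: -79200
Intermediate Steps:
q(l) = -1 - 2*l (q(l) = -2*l - 1 = -1 - 2*l)
-1440*(106 + q(25)) = -1440*(106 + (-1 - 2*25)) = -1440*(106 + (-1 - 50)) = -1440*(106 - 51) = -1440*55 = -79200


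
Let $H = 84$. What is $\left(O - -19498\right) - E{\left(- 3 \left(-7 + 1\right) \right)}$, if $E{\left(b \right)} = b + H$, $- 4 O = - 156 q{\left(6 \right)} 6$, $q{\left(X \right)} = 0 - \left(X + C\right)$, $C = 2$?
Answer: $17524$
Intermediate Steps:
$q{\left(X \right)} = -2 - X$ ($q{\left(X \right)} = 0 - \left(X + 2\right) = 0 - \left(2 + X\right) = -2 - X$)
$O = -1872$ ($O = - \frac{\left(-156\right) \left(-2 - 6\right) 6}{4} = - \frac{\left(-156\right) \left(\left(-8\right) 6\right)}{4} = - \frac{\left(-156\right) \left(-48\right)}{4} = \left(- \frac{1}{4}\right) 7488 = -1872$)
$E{\left(b \right)} = 84 + b$ ($E{\left(b \right)} = b + 84 = 84 + b$)
$\left(O - -19498\right) - E{\left(- 3 \left(-7 + 1\right) \right)} = \left(-1872 - -19498\right) - \left(84 - 3 \left(-7 + 1\right)\right) = \left(-1872 + 19498\right) - \left(84 - -18\right) = 17626 - \left(84 + 18\right) = 17626 - 102 = 17524$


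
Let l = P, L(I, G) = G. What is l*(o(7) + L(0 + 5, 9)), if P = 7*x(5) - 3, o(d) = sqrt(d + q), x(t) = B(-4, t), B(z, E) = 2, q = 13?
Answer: 99 + 22*sqrt(5) ≈ 148.19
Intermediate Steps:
x(t) = 2
o(d) = sqrt(13 + d) (o(d) = sqrt(d + 13) = sqrt(13 + d))
P = 11 (P = 7*2 - 3 = 14 - 3 = 11)
l = 11
l*(o(7) + L(0 + 5, 9)) = 11*(sqrt(13 + 7) + 9) = 11*(sqrt(20) + 9) = 11*(2*sqrt(5) + 9) = 11*(9 + 2*sqrt(5)) = 99 + 22*sqrt(5)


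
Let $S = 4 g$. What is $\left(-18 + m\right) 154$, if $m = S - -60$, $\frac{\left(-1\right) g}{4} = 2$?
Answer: $1540$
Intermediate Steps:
$g = -8$ ($g = \left(-4\right) 2 = -8$)
$S = -32$ ($S = 4 \left(-8\right) = -32$)
$m = 28$ ($m = -32 - -60 = -32 + 60 = 28$)
$\left(-18 + m\right) 154 = \left(-18 + 28\right) 154 = 10 \cdot 154 = 1540$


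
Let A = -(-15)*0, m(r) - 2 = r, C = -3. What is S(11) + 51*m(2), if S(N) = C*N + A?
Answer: 171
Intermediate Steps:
m(r) = 2 + r
A = 0 (A = -3*0 = 0)
S(N) = -3*N (S(N) = -3*N + 0 = -3*N)
S(11) + 51*m(2) = -3*11 + 51*(2 + 2) = -33 + 51*4 = -33 + 204 = 171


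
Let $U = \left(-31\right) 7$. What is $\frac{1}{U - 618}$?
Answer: $- \frac{1}{835} \approx -0.0011976$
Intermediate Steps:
$U = -217$
$\frac{1}{U - 618} = \frac{1}{-217 - 618} = \frac{1}{-835} = - \frac{1}{835}$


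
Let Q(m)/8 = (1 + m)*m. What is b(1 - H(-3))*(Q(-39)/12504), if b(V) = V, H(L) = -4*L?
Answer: -5434/521 ≈ -10.430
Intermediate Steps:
Q(m) = 8*m*(1 + m) (Q(m) = 8*((1 + m)*m) = 8*(m*(1 + m)) = 8*m*(1 + m))
b(1 - H(-3))*(Q(-39)/12504) = (1 - (-4)*(-3))*((8*(-39)*(1 - 39))/12504) = (1 - 1*12)*((8*(-39)*(-38))*(1/12504)) = (1 - 12)*(11856*(1/12504)) = -11*494/521 = -5434/521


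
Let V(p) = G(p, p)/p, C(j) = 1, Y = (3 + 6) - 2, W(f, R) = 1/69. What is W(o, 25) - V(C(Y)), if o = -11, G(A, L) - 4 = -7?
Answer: 208/69 ≈ 3.0145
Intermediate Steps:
G(A, L) = -3 (G(A, L) = 4 - 7 = -3)
W(f, R) = 1/69
Y = 7 (Y = 9 - 2 = 7)
V(p) = -3/p
W(o, 25) - V(C(Y)) = 1/69 - (-3)/1 = 1/69 - (-3) = 1/69 - 1*(-3) = 1/69 + 3 = 208/69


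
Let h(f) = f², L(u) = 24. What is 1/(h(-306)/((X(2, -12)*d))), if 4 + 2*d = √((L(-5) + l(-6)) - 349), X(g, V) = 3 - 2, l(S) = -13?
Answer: -1/46818 + 13*I*√2/187272 ≈ -2.1359e-5 + 9.8172e-5*I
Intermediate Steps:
X(g, V) = 1
d = -2 + 13*I*√2/2 (d = -2 + √((24 - 13) - 349)/2 = -2 + √(11 - 349)/2 = -2 + √(-338)/2 = -2 + (13*I*√2)/2 = -2 + 13*I*√2/2 ≈ -2.0 + 9.1924*I)
1/(h(-306)/((X(2, -12)*d))) = 1/((-306)²/((1*(-2 + 13*I*√2/2)))) = 1/(93636/(-2 + 13*I*√2/2)) = -1/46818 + 13*I*√2/187272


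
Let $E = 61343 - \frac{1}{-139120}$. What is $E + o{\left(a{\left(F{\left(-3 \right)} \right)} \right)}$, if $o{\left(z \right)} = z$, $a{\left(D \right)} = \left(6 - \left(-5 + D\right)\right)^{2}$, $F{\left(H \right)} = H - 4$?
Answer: $\frac{8579113041}{139120} \approx 61667.0$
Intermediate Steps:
$F{\left(H \right)} = -4 + H$
$a{\left(D \right)} = \left(11 - D\right)^{2}$
$E = \frac{8534038161}{139120}$ ($E = 61343 - - \frac{1}{139120} = 61343 + \frac{1}{139120} = \frac{8534038161}{139120} \approx 61343.0$)
$E + o{\left(a{\left(F{\left(-3 \right)} \right)} \right)} = \frac{8534038161}{139120} + \left(-11 - 7\right)^{2} = \frac{8534038161}{139120} + \left(-18\right)^{2} = \frac{8534038161}{139120} + 324 = \frac{8579113041}{139120}$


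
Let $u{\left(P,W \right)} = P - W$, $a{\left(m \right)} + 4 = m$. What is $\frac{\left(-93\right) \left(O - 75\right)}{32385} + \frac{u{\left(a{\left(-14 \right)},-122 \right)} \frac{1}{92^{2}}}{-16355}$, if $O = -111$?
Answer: $\frac{19954471921}{37358450810} \approx 0.53414$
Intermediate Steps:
$a{\left(m \right)} = -4 + m$
$\frac{\left(-93\right) \left(O - 75\right)}{32385} + \frac{u{\left(a{\left(-14 \right)},-122 \right)} \frac{1}{92^{2}}}{-16355} = \frac{\left(-93\right) \left(-111 - 75\right)}{32385} + \frac{\left(\left(-4 - 14\right) - -122\right) \frac{1}{92^{2}}}{-16355} = \left(-93\right) \left(-186\right) \frac{1}{32385} + \frac{-18 + 122}{8464} \left(- \frac{1}{16355}\right) = 17298 \cdot \frac{1}{32385} + 104 \cdot \frac{1}{8464} \left(- \frac{1}{16355}\right) = \frac{5766}{10795} + \frac{13}{1058} \left(- \frac{1}{16355}\right) = \frac{5766}{10795} - \frac{13}{17303590} = \frac{19954471921}{37358450810}$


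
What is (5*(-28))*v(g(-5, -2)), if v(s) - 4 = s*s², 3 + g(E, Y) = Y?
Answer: 16940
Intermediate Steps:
g(E, Y) = -3 + Y
v(s) = 4 + s³ (v(s) = 4 + s*s² = 4 + s³)
(5*(-28))*v(g(-5, -2)) = (5*(-28))*(4 + (-3 - 2)³) = -140*(4 + (-5)³) = -140*(4 - 125) = -140*(-121) = 16940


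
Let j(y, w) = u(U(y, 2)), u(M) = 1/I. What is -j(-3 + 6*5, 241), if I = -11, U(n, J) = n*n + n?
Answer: 1/11 ≈ 0.090909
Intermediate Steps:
U(n, J) = n + n² (U(n, J) = n² + n = n + n²)
u(M) = -1/11 (u(M) = 1/(-11) = -1/11)
j(y, w) = -1/11
-j(-3 + 6*5, 241) = -1*(-1/11) = 1/11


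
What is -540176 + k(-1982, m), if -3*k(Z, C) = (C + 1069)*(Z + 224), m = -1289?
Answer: -669096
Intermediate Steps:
k(Z, C) = -(224 + Z)*(1069 + C)/3 (k(Z, C) = -(C + 1069)*(Z + 224)/3 = -(1069 + C)*(224 + Z)/3 = -(224 + Z)*(1069 + C)/3)
-540176 + k(-1982, m) = -540176 + (-239456/3 - 1069/3*(-1982) - 224/3*(-1289) - 1/3*(-1289)*(-1982)) = -540176 + (-239456/3 + 2118758/3 + 288736/3 - 2554798/3) = -540176 - 128920 = -669096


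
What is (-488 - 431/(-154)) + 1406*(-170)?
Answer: -36883801/154 ≈ -2.3951e+5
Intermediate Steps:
(-488 - 431/(-154)) + 1406*(-170) = (-488 - 431*(-1)/154) - 239020 = (-488 - 1*(-431/154)) - 239020 = (-488 + 431/154) - 239020 = -74721/154 - 239020 = -36883801/154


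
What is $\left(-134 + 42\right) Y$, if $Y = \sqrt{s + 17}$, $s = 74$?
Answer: $- 92 \sqrt{91} \approx -877.62$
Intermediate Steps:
$Y = \sqrt{91}$ ($Y = \sqrt{74 + 17} = \sqrt{91} \approx 9.5394$)
$\left(-134 + 42\right) Y = \left(-134 + 42\right) \sqrt{91} = - 92 \sqrt{91}$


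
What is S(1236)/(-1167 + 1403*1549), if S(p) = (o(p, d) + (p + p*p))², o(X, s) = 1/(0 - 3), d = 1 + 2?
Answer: 4207737674405/3909744 ≈ 1.0762e+6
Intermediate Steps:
d = 3
o(X, s) = -⅓ (o(X, s) = 1/(-3) = -⅓)
S(p) = (-⅓ + p + p²)² (S(p) = (-⅓ + (p + p*p))² = (-⅓ + (p + p²))² = (-⅓ + p + p²)²)
S(1236)/(-1167 + 1403*1549) = ((-1 + 3*1236 + 3*1236²)²/9)/(-1167 + 1403*1549) = ((-1 + 3708 + 3*1527696)²/9)/(-1167 + 2173247) = ((-1 + 3708 + 4583088)²/9)/2172080 = ((⅑)*4586795²)*(1/2172080) = ((⅑)*21038688372025)*(1/2172080) = (21038688372025/9)*(1/2172080) = 4207737674405/3909744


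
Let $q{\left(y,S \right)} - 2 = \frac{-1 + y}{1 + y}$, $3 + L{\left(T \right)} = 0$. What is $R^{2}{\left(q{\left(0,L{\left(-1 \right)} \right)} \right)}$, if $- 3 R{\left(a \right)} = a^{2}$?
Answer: $\frac{1}{9} \approx 0.11111$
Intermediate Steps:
$L{\left(T \right)} = -3$ ($L{\left(T \right)} = -3 + 0 = -3$)
$q{\left(y,S \right)} = 2 + \frac{-1 + y}{1 + y}$
$R{\left(a \right)} = - \frac{a^{2}}{3}$
$R^{2}{\left(q{\left(0,L{\left(-1 \right)} \right)} \right)} = \left(- \frac{\left(\frac{1 + 3 \cdot 0}{1 + 0}\right)^{2}}{3}\right)^{2} = \left(- \frac{\left(\frac{1 + 0}{1}\right)^{2}}{3}\right)^{2} = \left(- \frac{\left(1 \cdot 1\right)^{2}}{3}\right)^{2} = \left(- \frac{1^{2}}{3}\right)^{2} = \left(\left(- \frac{1}{3}\right) 1\right)^{2} = \left(- \frac{1}{3}\right)^{2} = \frac{1}{9}$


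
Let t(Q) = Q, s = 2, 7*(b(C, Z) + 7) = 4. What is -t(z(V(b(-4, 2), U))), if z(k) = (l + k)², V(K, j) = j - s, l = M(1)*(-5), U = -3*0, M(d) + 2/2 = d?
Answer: -4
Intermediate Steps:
b(C, Z) = -45/7 (b(C, Z) = -7 + (⅐)*4 = -7 + 4/7 = -45/7)
M(d) = -1 + d
U = 0
l = 0 (l = (-1 + 1)*(-5) = 0*(-5) = 0)
V(K, j) = -2 + j (V(K, j) = j - 1*2 = j - 2 = -2 + j)
z(k) = k² (z(k) = (0 + k)² = k²)
-t(z(V(b(-4, 2), U))) = -(-2 + 0)² = -1*(-2)² = -1*4 = -4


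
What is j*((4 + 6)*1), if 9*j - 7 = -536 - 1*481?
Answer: -10100/9 ≈ -1122.2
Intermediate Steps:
j = -1010/9 (j = 7/9 + (-536 - 1*481)/9 = 7/9 + (-536 - 481)/9 = 7/9 + (1/9)*(-1017) = 7/9 - 113 = -1010/9 ≈ -112.22)
j*((4 + 6)*1) = -1010*(4 + 6)/9 = -10100/9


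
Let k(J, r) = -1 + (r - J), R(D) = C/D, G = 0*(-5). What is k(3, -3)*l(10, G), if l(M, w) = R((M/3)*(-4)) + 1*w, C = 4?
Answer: 21/10 ≈ 2.1000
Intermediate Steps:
G = 0
R(D) = 4/D
k(J, r) = -1 + r - J
l(M, w) = w - 3/M (l(M, w) = 4/(((M/3)*(-4))) + 1*w = 4/(((M*(⅓))*(-4))) + w = 4/(((M/3)*(-4))) + w = 4/((-4*M/3)) + w = 4*(-3/(4*M)) + w = -3/M + w = w - 3/M)
k(3, -3)*l(10, G) = (-1 - 3 - 1*3)*(0 - 3/10) = (-1 - 3 - 3)*(0 - 3*⅒) = -7*(0 - 3/10) = -7*(-3/10) = 21/10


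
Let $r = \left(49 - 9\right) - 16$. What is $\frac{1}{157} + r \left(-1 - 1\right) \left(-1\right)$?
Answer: $\frac{7537}{157} \approx 48.006$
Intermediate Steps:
$r = 24$ ($r = 40 - 16 = 24$)
$\frac{1}{157} + r \left(-1 - 1\right) \left(-1\right) = \frac{1}{157} + 24 \left(-1 - 1\right) \left(-1\right) = \frac{1}{157} + 24 \left(\left(-2\right) \left(-1\right)\right) = \frac{1}{157} + 24 \cdot 2 = \frac{1}{157} + 48 = \frac{7537}{157}$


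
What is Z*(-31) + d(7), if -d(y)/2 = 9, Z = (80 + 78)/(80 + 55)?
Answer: -7328/135 ≈ -54.281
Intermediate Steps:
Z = 158/135 ≈ 1.1704
d(y) = -18 (d(y) = -2*9 = -18)
Z*(-31) + d(7) = (158/135)*(-31) - 18 = -4898/135 - 18 = -7328/135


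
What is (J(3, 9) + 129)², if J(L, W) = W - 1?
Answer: 18769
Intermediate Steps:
J(L, W) = -1 + W
(J(3, 9) + 129)² = ((-1 + 9) + 129)² = (8 + 129)² = 137² = 18769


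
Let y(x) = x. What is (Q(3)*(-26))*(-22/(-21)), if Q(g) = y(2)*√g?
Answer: -1144*√3/21 ≈ -94.355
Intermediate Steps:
Q(g) = 2*√g
(Q(3)*(-26))*(-22/(-21)) = ((2*√3)*(-26))*(-22/(-21)) = (-52*√3)*(-22*(-1/21)) = -52*√3*(22/21) = -1144*√3/21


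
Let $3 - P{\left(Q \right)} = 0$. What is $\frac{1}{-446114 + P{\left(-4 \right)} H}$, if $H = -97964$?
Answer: $- \frac{1}{740006} \approx -1.3513 \cdot 10^{-6}$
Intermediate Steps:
$P{\left(Q \right)} = 3$ ($P{\left(Q \right)} = 3 - 0 = 3 + 0 = 3$)
$\frac{1}{-446114 + P{\left(-4 \right)} H} = \frac{1}{-446114 + 3 \left(-97964\right)} = \frac{1}{-446114 - 293892} = \frac{1}{-740006} = - \frac{1}{740006}$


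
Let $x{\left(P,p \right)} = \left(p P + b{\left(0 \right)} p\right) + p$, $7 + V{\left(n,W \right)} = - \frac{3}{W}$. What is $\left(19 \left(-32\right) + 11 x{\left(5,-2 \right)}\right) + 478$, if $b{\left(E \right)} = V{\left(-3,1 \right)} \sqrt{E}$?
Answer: $-262$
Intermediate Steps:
$V{\left(n,W \right)} = -7 - \frac{3}{W}$
$b{\left(E \right)} = - 10 \sqrt{E}$ ($b{\left(E \right)} = \left(-7 - \frac{3}{1}\right) \sqrt{E} = \left(-7 - 3\right) \sqrt{E} = - 10 \sqrt{E}$)
$x{\left(P,p \right)} = p + P p$ ($x{\left(P,p \right)} = \left(p P + - 10 \sqrt{0} p\right) + p = \left(P p + \left(-10\right) 0 p\right) + p = \left(P p + 0 p\right) + p = \left(P p + 0\right) + p = P p + p = p + P p$)
$\left(19 \left(-32\right) + 11 x{\left(5,-2 \right)}\right) + 478 = \left(19 \left(-32\right) + 11 \left(- 2 \left(1 + 5\right)\right)\right) + 478 = \left(-608 + 11 \left(\left(-2\right) 6\right)\right) + 478 = \left(-608 + 11 \left(-12\right)\right) + 478 = \left(-608 - 132\right) + 478 = -740 + 478 = -262$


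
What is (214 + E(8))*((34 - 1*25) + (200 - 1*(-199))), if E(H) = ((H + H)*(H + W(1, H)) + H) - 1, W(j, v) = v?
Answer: 194616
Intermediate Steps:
E(H) = -1 + H + 4*H**2 (E(H) = ((H + H)*(H + H) + H) - 1 = ((2*H)*(2*H) + H) - 1 = (4*H**2 + H) - 1 = (H + 4*H**2) - 1 = -1 + H + 4*H**2)
(214 + E(8))*((34 - 1*25) + (200 - 1*(-199))) = (214 + (-1 + 8 + 4*8**2))*((34 - 1*25) + (200 - 1*(-199))) = (214 + (-1 + 8 + 4*64))*((34 - 25) + (200 + 199)) = (214 + (-1 + 8 + 256))*(9 + 399) = (214 + 263)*408 = 477*408 = 194616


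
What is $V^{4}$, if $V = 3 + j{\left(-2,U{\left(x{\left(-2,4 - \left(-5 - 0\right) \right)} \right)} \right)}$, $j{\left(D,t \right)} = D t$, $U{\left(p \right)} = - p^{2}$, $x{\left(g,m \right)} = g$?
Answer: $14641$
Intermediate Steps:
$V = 11$ ($V = 3 - 2 \left(- \left(-2\right)^{2}\right) = 3 - 2 \left(\left(-1\right) 4\right) = 3 - -8 = 3 + 8 = 11$)
$V^{4} = 11^{4} = 14641$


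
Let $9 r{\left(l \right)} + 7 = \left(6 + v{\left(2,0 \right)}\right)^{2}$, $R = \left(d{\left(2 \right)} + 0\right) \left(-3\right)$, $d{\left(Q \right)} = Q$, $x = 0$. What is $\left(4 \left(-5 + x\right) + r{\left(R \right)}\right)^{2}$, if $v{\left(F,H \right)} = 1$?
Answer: $\frac{2116}{9} \approx 235.11$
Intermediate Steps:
$R = -6$ ($R = \left(2 + 0\right) \left(-3\right) = 2 \left(-3\right) = -6$)
$r{\left(l \right)} = \frac{14}{3}$ ($r{\left(l \right)} = - \frac{7}{9} + \frac{\left(6 + 1\right)^{2}}{9} = - \frac{7}{9} + \frac{7^{2}}{9} = - \frac{7}{9} + \frac{1}{9} \cdot 49 = - \frac{7}{9} + \frac{49}{9} = \frac{14}{3}$)
$\left(4 \left(-5 + x\right) + r{\left(R \right)}\right)^{2} = \left(4 \left(-5 + 0\right) + \frac{14}{3}\right)^{2} = \left(4 \left(-5\right) + \frac{14}{3}\right)^{2} = \left(-20 + \frac{14}{3}\right)^{2} = \left(- \frac{46}{3}\right)^{2} = \frac{2116}{9}$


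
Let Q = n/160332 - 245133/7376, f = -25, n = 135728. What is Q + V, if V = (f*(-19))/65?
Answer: -96393027131/3843478704 ≈ -25.080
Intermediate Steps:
V = 95/13 (V = -25*(-19)/65 = 475*(1/65) = 95/13 ≈ 7.3077)
Q = -9575383607/295652208 (Q = 135728/160332 - 245133/7376 = 135728*(1/160332) - 245133*1/7376 = 33932/40083 - 245133/7376 = -9575383607/295652208 ≈ -32.387)
Q + V = -9575383607/295652208 + 95/13 = -96393027131/3843478704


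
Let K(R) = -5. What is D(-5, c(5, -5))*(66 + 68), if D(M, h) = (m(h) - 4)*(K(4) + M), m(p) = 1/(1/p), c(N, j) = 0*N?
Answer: 5360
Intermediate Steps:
c(N, j) = 0
m(p) = p
D(M, h) = (-5 + M)*(-4 + h) (D(M, h) = (h - 4)*(-5 + M) = (-4 + h)*(-5 + M) = (-5 + M)*(-4 + h))
D(-5, c(5, -5))*(66 + 68) = (20 - 5*0 - 4*(-5) - 5*0)*(66 + 68) = (20 + 0 + 20 + 0)*134 = 40*134 = 5360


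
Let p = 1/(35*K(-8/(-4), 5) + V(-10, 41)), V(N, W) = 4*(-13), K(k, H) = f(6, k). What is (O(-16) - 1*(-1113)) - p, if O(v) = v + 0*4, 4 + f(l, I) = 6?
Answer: 19745/18 ≈ 1096.9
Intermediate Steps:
f(l, I) = 2 (f(l, I) = -4 + 6 = 2)
K(k, H) = 2
O(v) = v (O(v) = v + 0 = v)
V(N, W) = -52
p = 1/18 (p = 1/(35*2 - 52) = 1/(70 - 52) = 1/18 ≈ 0.055556)
(O(-16) - 1*(-1113)) - p = (-16 - 1*(-1113)) - 1*1/18 = (-16 + 1113) - 1/18 = 1097 - 1/18 = 19745/18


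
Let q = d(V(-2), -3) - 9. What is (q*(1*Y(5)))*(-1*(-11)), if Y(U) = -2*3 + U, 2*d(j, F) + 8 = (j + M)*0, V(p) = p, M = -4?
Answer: 143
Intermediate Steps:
d(j, F) = -4 (d(j, F) = -4 + ((j - 4)*0)/2 = -4 + ((-4 + j)*0)/2 = -4 + (1/2)*0 = -4 + 0 = -4)
q = -13 (q = -4 - 9 = -13)
Y(U) = -6 + U
(q*(1*Y(5)))*(-1*(-11)) = (-13*(-6 + 5))*(-1*(-11)) = -13*(-1)*11 = 13*11 = 143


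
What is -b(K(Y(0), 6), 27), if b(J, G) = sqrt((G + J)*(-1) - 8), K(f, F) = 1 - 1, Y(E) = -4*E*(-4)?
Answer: -I*sqrt(35) ≈ -5.9161*I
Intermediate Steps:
Y(E) = 16*E
K(f, F) = 0
b(J, G) = sqrt(-8 - G - J) (b(J, G) = sqrt((-G - J) - 8) = sqrt(-8 - G - J))
-b(K(Y(0), 6), 27) = -sqrt(-8 - 1*27 - 1*0) = -sqrt(-8 - 27 + 0) = -sqrt(-35) = -I*sqrt(35)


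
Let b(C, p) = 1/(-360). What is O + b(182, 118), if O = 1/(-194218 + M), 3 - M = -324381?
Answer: -64903/23429880 ≈ -0.0027701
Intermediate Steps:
M = 324384 (M = 3 - 1*(-324381) = 3 + 324381 = 324384)
b(C, p) = -1/360
O = 1/130166 (O = 1/(-194218 + 324384) = 1/130166 ≈ 7.6825e-6)
O + b(182, 118) = 1/130166 - 1/360 = -64903/23429880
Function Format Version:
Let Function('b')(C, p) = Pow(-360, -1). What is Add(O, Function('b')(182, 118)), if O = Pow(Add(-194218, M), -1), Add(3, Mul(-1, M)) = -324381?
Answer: Rational(-64903, 23429880) ≈ -0.0027701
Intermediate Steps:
M = 324384 (M = Add(3, Mul(-1, -324381)) = Add(3, 324381) = 324384)
Function('b')(C, p) = Rational(-1, 360)
O = Rational(1, 130166) (O = Pow(Add(-194218, 324384), -1) = Pow(130166, -1) = Rational(1, 130166) ≈ 7.6825e-6)
Add(O, Function('b')(182, 118)) = Add(Rational(1, 130166), Rational(-1, 360)) = Rational(-64903, 23429880)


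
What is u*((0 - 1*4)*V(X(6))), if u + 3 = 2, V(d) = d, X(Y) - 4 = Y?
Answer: 40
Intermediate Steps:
X(Y) = 4 + Y
u = -1 (u = -3 + 2 = -1)
u*((0 - 1*4)*V(X(6))) = -(0 - 1*4)*(4 + 6) = -(0 - 4)*10 = -(-4)*10 = -1*(-40) = 40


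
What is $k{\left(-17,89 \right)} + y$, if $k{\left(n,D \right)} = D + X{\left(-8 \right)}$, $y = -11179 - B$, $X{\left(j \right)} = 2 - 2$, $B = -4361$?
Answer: $-6729$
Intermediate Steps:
$X{\left(j \right)} = 0$ ($X{\left(j \right)} = 2 - 2 = 0$)
$y = -6818$ ($y = -11179 - -4361 = -11179 + 4361 = -6818$)
$k{\left(n,D \right)} = D$ ($k{\left(n,D \right)} = D + 0 = D$)
$k{\left(-17,89 \right)} + y = 89 - 6818 = -6729$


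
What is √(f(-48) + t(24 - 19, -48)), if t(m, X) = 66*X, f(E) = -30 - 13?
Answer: 13*I*√19 ≈ 56.666*I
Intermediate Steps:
f(E) = -43
√(f(-48) + t(24 - 19, -48)) = √(-43 + 66*(-48)) = √(-43 - 3168) = √(-3211) = 13*I*√19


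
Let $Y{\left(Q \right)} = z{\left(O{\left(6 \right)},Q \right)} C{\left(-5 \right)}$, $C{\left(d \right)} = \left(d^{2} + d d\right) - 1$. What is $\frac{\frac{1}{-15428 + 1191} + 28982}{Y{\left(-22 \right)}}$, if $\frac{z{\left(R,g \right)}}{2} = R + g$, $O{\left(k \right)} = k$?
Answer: $- \frac{412616733}{22323616} \approx -18.483$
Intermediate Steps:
$C{\left(d \right)} = -1 + 2 d^{2}$ ($C{\left(d \right)} = \left(d^{2} + d^{2}\right) - 1 = 2 d^{2} - 1 = -1 + 2 d^{2}$)
$z{\left(R,g \right)} = 2 R + 2 g$ ($z{\left(R,g \right)} = 2 \left(R + g\right) = 2 R + 2 g$)
$Y{\left(Q \right)} = 588 + 98 Q$ ($Y{\left(Q \right)} = \left(2 \cdot 6 + 2 Q\right) \left(-1 + 2 \left(-5\right)^{2}\right) = \left(12 + 2 Q\right) \left(-1 + 2 \cdot 25\right) = \left(12 + 2 Q\right) \left(-1 + 50\right) = \left(12 + 2 Q\right) 49 = 588 + 98 Q$)
$\frac{\frac{1}{-15428 + 1191} + 28982}{Y{\left(-22 \right)}} = \frac{\frac{1}{-15428 + 1191} + 28982}{588 + 98 \left(-22\right)} = \frac{\frac{1}{-14237} + 28982}{588 - 2156} = \frac{- \frac{1}{14237} + 28982}{-1568} = \frac{412616733}{14237} \left(- \frac{1}{1568}\right) = - \frac{412616733}{22323616}$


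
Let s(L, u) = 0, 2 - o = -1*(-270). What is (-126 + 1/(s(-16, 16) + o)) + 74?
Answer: -13937/268 ≈ -52.004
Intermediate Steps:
o = -268 (o = 2 - (-1)*(-270) = 2 - 1*270 = 2 - 270 = -268)
(-126 + 1/(s(-16, 16) + o)) + 74 = (-126 + 1/(0 - 268)) + 74 = (-126 + 1/(-268)) + 74 = (-126 - 1/268) + 74 = -33769/268 + 74 = -13937/268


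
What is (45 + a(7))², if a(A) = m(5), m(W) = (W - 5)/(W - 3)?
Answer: 2025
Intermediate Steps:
m(W) = (-5 + W)/(-3 + W)
a(A) = 0 (a(A) = (-5 + 5)/(-3 + 5) = 0/2 = (½)*0 = 0)
(45 + a(7))² = (45 + 0)² = 45² = 2025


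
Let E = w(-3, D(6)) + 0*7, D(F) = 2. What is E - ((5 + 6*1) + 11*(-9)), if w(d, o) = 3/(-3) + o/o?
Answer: 88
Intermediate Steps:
w(d, o) = 0 (w(d, o) = 3*(-1/3) + 1 = -1 + 1 = 0)
E = 0 (E = 0 + 0*7 = 0 + 0 = 0)
E - ((5 + 6*1) + 11*(-9)) = 0 - ((5 + 6*1) + 11*(-9)) = 0 - ((5 + 6) - 99) = 0 - (11 - 99) = 0 - 1*(-88) = 0 + 88 = 88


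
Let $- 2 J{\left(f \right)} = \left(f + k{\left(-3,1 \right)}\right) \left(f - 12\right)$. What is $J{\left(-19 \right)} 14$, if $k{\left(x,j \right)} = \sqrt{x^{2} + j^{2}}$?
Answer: $-4123 + 217 \sqrt{10} \approx -3436.8$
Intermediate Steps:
$k{\left(x,j \right)} = \sqrt{j^{2} + x^{2}}$
$J{\left(f \right)} = - \frac{\left(-12 + f\right) \left(f + \sqrt{10}\right)}{2}$ ($J{\left(f \right)} = - \frac{\left(f + \sqrt{1^{2} + \left(-3\right)^{2}}\right) \left(f - 12\right)}{2} = - \frac{\left(f + \sqrt{1 + 9}\right) \left(-12 + f\right)}{2} = - \frac{\left(f + \sqrt{10}\right) \left(-12 + f\right)}{2} = - \frac{\left(-12 + f\right) \left(f + \sqrt{10}\right)}{2}$)
$J{\left(-19 \right)} 14 = \left(6 \left(-19\right) + 6 \sqrt{10} - \frac{\left(-19\right)^{2}}{2} - - \frac{19 \sqrt{10}}{2}\right) 14 = \left(-114 + 6 \sqrt{10} - \frac{361}{2} + \frac{19 \sqrt{10}}{2}\right) 14 = \left(- \frac{589}{2} + \frac{31 \sqrt{10}}{2}\right) 14 = -4123 + 217 \sqrt{10}$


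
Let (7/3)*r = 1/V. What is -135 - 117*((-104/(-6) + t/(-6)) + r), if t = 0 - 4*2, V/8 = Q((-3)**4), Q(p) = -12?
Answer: -519339/224 ≈ -2318.5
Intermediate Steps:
V = -96 (V = 8*(-12) = -96)
t = -8 (t = 0 - 8 = -8)
r = -1/224 (r = (3/7)/(-96) = (3/7)*(-1/96) = -1/224 ≈ -0.0044643)
-135 - 117*((-104/(-6) + t/(-6)) + r) = -135 - 117*((-104/(-6) - 8/(-6)) - 1/224) = -135 - 117*((-104*(-1/6) - 8*(-1/6)) - 1/224) = -135 - 117*((52/3 + 4/3) - 1/224) = -135 - 117*(56/3 - 1/224) = -135 - 117*12541/672 = -135 - 489099/224 = -519339/224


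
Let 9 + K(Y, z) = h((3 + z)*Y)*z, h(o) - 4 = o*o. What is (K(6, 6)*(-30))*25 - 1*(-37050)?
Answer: -13096200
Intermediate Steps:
h(o) = 4 + o² (h(o) = 4 + o*o = 4 + o²)
K(Y, z) = -9 + z*(4 + Y²*(3 + z)²) (K(Y, z) = -9 + (4 + ((3 + z)*Y)²)*z = -9 + (4 + (Y*(3 + z))²)*z = -9 + (4 + Y²*(3 + z)²)*z = -9 + z*(4 + Y²*(3 + z)²))
(K(6, 6)*(-30))*25 - 1*(-37050) = ((-9 + 6*(4 + 6²*(3 + 6)²))*(-30))*25 - 1*(-37050) = ((-9 + 6*(4 + 36*9²))*(-30))*25 + 37050 = ((-9 + 6*(4 + 36*81))*(-30))*25 + 37050 = ((-9 + 6*(4 + 2916))*(-30))*25 + 37050 = ((-9 + 6*2920)*(-30))*25 + 37050 = ((-9 + 17520)*(-30))*25 + 37050 = (17511*(-30))*25 + 37050 = -525330*25 + 37050 = -13133250 + 37050 = -13096200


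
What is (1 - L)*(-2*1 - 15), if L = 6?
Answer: 85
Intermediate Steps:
(1 - L)*(-2*1 - 15) = (1 - 1*6)*(-2*1 - 15) = (1 - 6)*(-2 - 15) = -5*(-17) = 85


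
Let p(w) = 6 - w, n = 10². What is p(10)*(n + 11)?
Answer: -444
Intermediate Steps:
n = 100
p(10)*(n + 11) = (6 - 1*10)*(100 + 11) = (6 - 10)*111 = -4*111 = -444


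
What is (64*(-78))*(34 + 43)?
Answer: -384384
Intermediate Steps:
(64*(-78))*(34 + 43) = -4992*77 = -384384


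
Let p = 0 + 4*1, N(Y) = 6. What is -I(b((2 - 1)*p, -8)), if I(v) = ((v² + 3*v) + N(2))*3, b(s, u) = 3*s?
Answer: -558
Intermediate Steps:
p = 4 (p = 0 + 4 = 4)
I(v) = 18 + 3*v² + 9*v (I(v) = ((v² + 3*v) + 6)*3 = (6 + v² + 3*v)*3 = 18 + 3*v² + 9*v)
-I(b((2 - 1)*p, -8)) = -(18 + 3*(3*((2 - 1)*4))² + 9*(3*((2 - 1)*4))) = -(18 + 3*(3*(1*4))² + 9*(3*(1*4))) = -(18 + 3*(3*4)² + 9*(3*4)) = -(18 + 3*12² + 9*12) = -(18 + 3*144 + 108) = -(18 + 432 + 108) = -1*558 = -558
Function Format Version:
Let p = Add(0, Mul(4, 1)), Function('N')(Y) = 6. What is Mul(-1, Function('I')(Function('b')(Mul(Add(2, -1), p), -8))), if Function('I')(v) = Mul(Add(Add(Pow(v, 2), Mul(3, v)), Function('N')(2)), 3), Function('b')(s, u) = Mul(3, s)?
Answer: -558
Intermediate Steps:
p = 4 (p = Add(0, 4) = 4)
Function('I')(v) = Add(18, Mul(3, Pow(v, 2)), Mul(9, v)) (Function('I')(v) = Mul(Add(Add(Pow(v, 2), Mul(3, v)), 6), 3) = Mul(Add(6, Pow(v, 2), Mul(3, v)), 3) = Add(18, Mul(3, Pow(v, 2)), Mul(9, v)))
Mul(-1, Function('I')(Function('b')(Mul(Add(2, -1), p), -8))) = Mul(-1, Add(18, Mul(3, Pow(Mul(3, Mul(Add(2, -1), 4)), 2)), Mul(9, Mul(3, Mul(Add(2, -1), 4))))) = Mul(-1, Add(18, Mul(3, Pow(Mul(3, Mul(1, 4)), 2)), Mul(9, Mul(3, Mul(1, 4))))) = Mul(-1, Add(18, Mul(3, Pow(Mul(3, 4), 2)), Mul(9, Mul(3, 4)))) = Mul(-1, Add(18, Mul(3, Pow(12, 2)), Mul(9, 12))) = Mul(-1, Add(18, Mul(3, 144), 108)) = Mul(-1, Add(18, 432, 108)) = Mul(-1, 558) = -558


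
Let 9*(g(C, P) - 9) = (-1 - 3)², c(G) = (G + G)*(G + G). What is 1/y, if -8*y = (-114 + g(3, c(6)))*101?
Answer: 72/93829 ≈ 0.00076735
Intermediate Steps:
c(G) = 4*G² (c(G) = (2*G)*(2*G) = 4*G²)
g(C, P) = 97/9 (g(C, P) = 9 + (-1 - 3)²/9 = 9 + (⅑)*(-4)² = 9 + (⅑)*16 = 9 + 16/9 = 97/9)
y = 93829/72 (y = -(-114 + 97/9)*101/8 = -(-929)*101/72 = -⅛*(-93829/9) = 93829/72 ≈ 1303.2)
1/y = 1/(93829/72) = 72/93829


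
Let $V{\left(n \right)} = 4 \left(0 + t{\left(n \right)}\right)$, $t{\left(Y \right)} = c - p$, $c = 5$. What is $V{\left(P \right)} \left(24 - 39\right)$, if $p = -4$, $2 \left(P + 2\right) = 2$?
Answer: $-540$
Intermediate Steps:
$P = -1$ ($P = -2 + \frac{1}{2} \cdot 2 = -2 + 1 = -1$)
$t{\left(Y \right)} = 9$ ($t{\left(Y \right)} = 5 - -4 = 5 + 4 = 9$)
$V{\left(n \right)} = 36$ ($V{\left(n \right)} = 4 \left(0 + 9\right) = 4 \cdot 9 = 36$)
$V{\left(P \right)} \left(24 - 39\right) = 36 \left(24 - 39\right) = 36 \left(-15\right) = -540$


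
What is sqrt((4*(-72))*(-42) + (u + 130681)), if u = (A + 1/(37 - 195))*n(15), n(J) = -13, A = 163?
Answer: sqrt(3511388366)/158 ≈ 375.04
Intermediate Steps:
u = -334789/158 (u = (163 + 1/(37 - 195))*(-13) = (163 + 1/(-158))*(-13) = (163 - 1/158)*(-13) = (25753/158)*(-13) = -334789/158 ≈ -2118.9)
sqrt((4*(-72))*(-42) + (u + 130681)) = sqrt((4*(-72))*(-42) + (-334789/158 + 130681)) = sqrt(-288*(-42) + 20312809/158) = sqrt(12096 + 20312809/158) = sqrt(22223977/158) = sqrt(3511388366)/158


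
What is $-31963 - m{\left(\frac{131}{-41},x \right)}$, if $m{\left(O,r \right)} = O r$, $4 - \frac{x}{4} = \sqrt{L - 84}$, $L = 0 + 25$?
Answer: $- \frac{1308387}{41} - \frac{524 i \sqrt{59}}{41} \approx -31912.0 - 98.169 i$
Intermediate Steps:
$L = 25$
$x = 16 - 4 i \sqrt{59}$ ($x = 16 - 4 \sqrt{25 - 84} = 16 - 4 \sqrt{-59} = 16 - 4 i \sqrt{59} \approx 16.0 - 30.725 i$)
$-31963 - m{\left(\frac{131}{-41},x \right)} = -31963 - \frac{131}{-41} \left(16 - 4 i \sqrt{59}\right) = -31963 - 131 \left(- \frac{1}{41}\right) \left(16 - 4 i \sqrt{59}\right) = -31963 - - \frac{131 \left(16 - 4 i \sqrt{59}\right)}{41} = -31963 - \left(- \frac{2096}{41} + \frac{524 i \sqrt{59}}{41}\right) = -31963 + \left(\frac{2096}{41} - \frac{524 i \sqrt{59}}{41}\right) = - \frac{1308387}{41} - \frac{524 i \sqrt{59}}{41}$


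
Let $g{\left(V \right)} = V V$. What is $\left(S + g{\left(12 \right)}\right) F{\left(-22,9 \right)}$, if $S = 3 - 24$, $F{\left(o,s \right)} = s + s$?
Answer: $2214$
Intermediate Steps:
$F{\left(o,s \right)} = 2 s$
$g{\left(V \right)} = V^{2}$
$S = -21$ ($S = 3 - 24 = -21$)
$\left(S + g{\left(12 \right)}\right) F{\left(-22,9 \right)} = \left(-21 + 12^{2}\right) 2 \cdot 9 = \left(-21 + 144\right) 18 = 123 \cdot 18 = 2214$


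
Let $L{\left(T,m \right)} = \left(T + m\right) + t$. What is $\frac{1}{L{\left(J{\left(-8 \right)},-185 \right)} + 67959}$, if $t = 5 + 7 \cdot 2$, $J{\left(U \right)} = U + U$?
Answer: $\frac{1}{67777} \approx 1.4754 \cdot 10^{-5}$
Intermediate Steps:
$J{\left(U \right)} = 2 U$
$t = 19$ ($t = 5 + 14 = 19$)
$L{\left(T,m \right)} = 19 + T + m$ ($L{\left(T,m \right)} = \left(T + m\right) + 19 = 19 + T + m$)
$\frac{1}{L{\left(J{\left(-8 \right)},-185 \right)} + 67959} = \frac{1}{\left(19 + 2 \left(-8\right) - 185\right) + 67959} = \frac{1}{\left(19 - 16 - 185\right) + 67959} = \frac{1}{-182 + 67959} = \frac{1}{67777}$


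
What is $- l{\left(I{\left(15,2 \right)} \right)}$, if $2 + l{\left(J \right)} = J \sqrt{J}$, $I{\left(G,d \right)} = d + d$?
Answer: $-6$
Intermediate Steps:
$I{\left(G,d \right)} = 2 d$
$l{\left(J \right)} = -2 + J^{\frac{3}{2}}$ ($l{\left(J \right)} = -2 + J \sqrt{J} = -2 + J^{\frac{3}{2}}$)
$- l{\left(I{\left(15,2 \right)} \right)} = - (-2 + \left(2 \cdot 2\right)^{\frac{3}{2}}) = - (-2 + 4^{\frac{3}{2}}) = - (-2 + 8) = \left(-1\right) 6 = -6$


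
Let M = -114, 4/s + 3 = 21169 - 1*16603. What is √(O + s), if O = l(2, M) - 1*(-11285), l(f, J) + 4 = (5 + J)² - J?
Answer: 2*√79656294/117 ≈ 152.56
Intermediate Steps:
s = 4/4563 (s = 4/(-3 + (21169 - 1*16603)) = 4/(-3 + (21169 - 16603)) = 4/(-3 + 4566) = 4/4563 ≈ 0.00087662)
l(f, J) = -4 + (5 + J)² - J (l(f, J) = -4 + ((5 + J)² - J) = -4 + (5 + J)² - J)
O = 23276 (O = (-4 + (5 - 114)² - 1*(-114)) - 1*(-11285) = (-4 + (-109)² + 114) + 11285 = (-4 + 11881 + 114) + 11285 = 11991 + 11285 = 23276)
√(O + s) = √(23276 + 4/4563) = √(106208392/4563) = 2*√79656294/117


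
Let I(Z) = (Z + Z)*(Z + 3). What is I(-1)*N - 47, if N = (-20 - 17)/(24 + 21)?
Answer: -1967/45 ≈ -43.711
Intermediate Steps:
I(Z) = 2*Z*(3 + Z) (I(Z) = (2*Z)*(3 + Z) = 2*Z*(3 + Z))
N = -37/45 ≈ -0.82222
I(-1)*N - 47 = (2*(-1)*(3 - 1))*(-37/45) - 47 = (2*(-1)*2)*(-37/45) - 47 = -4*(-37/45) - 47 = 148/45 - 47 = -1967/45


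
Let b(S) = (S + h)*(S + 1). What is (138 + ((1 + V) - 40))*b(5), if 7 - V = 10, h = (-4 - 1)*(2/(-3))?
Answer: 4800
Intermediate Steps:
h = 10/3 (h = -10*(-1)/3 = -5*(-2/3) = 10/3 ≈ 3.3333)
b(S) = (1 + S)*(10/3 + S) (b(S) = (S + 10/3)*(S + 1) = (10/3 + S)*(1 + S) = (1 + S)*(10/3 + S))
V = -3 (V = 7 - 1*10 = 7 - 10 = -3)
(138 + ((1 + V) - 40))*b(5) = (138 + ((1 - 3) - 40))*(10/3 + 5**2 + (13/3)*5) = (138 + (-2 - 40))*(10/3 + 25 + 65/3) = (138 - 42)*50 = 96*50 = 4800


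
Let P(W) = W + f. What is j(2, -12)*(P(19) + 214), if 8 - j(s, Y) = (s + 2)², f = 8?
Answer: -1928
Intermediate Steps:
j(s, Y) = 8 - (2 + s)² (j(s, Y) = 8 - (s + 2)² = 8 - (2 + s)²)
P(W) = 8 + W (P(W) = W + 8 = 8 + W)
j(2, -12)*(P(19) + 214) = (8 - (2 + 2)²)*((8 + 19) + 214) = (8 - 1*4²)*(27 + 214) = (8 - 1*16)*241 = (8 - 16)*241 = -8*241 = -1928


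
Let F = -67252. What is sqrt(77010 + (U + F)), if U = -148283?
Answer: 5*I*sqrt(5541) ≈ 372.19*I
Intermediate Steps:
sqrt(77010 + (U + F)) = sqrt(77010 + (-148283 - 67252)) = sqrt(77010 - 215535) = sqrt(-138525) = 5*I*sqrt(5541)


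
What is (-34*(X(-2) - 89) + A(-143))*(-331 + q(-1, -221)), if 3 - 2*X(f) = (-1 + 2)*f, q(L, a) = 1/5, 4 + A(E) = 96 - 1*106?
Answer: -4841258/5 ≈ -9.6825e+5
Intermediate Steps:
A(E) = -14 (A(E) = -4 + (96 - 1*106) = -4 + (96 - 106) = -4 - 10 = -14)
q(L, a) = 1/5
X(f) = 3/2 - f/2 (X(f) = 3/2 - (-1 + 2)*f/2 = 3/2 - f/2)
(-34*(X(-2) - 89) + A(-143))*(-331 + q(-1, -221)) = (-34*((3/2 - 1/2*(-2)) - 89) - 14)*(-331 + 1/5) = (-34*((3/2 + 1) - 89) - 14)*(-1654/5) = (-34*(5/2 - 89) - 14)*(-1654/5) = (-34*(-173/2) - 14)*(-1654/5) = (2941 - 14)*(-1654/5) = 2927*(-1654/5) = -4841258/5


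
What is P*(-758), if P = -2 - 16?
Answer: 13644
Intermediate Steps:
P = -18
P*(-758) = -18*(-758) = 13644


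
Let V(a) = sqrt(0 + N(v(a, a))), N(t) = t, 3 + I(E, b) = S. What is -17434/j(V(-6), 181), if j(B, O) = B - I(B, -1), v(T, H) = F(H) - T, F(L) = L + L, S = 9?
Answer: 17434/7 + 8717*I*sqrt(6)/21 ≈ 2490.6 + 1016.8*I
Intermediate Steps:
F(L) = 2*L
v(T, H) = -T + 2*H (v(T, H) = 2*H - T = -T + 2*H)
I(E, b) = 6 (I(E, b) = -3 + 9 = 6)
V(a) = sqrt(a) (V(a) = sqrt(0 + (-a + 2*a)) = sqrt(0 + a) = sqrt(a))
j(B, O) = -6 + B (j(B, O) = B - 1*6 = B - 6 = -6 + B)
-17434/j(V(-6), 181) = -17434/(-6 + sqrt(-6)) = -17434/(-6 + I*sqrt(6))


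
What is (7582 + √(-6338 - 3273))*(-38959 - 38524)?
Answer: -587476106 - 77483*I*√9611 ≈ -5.8748e+8 - 7.5961e+6*I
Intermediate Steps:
(7582 + √(-6338 - 3273))*(-38959 - 38524) = (7582 + √(-9611))*(-77483) = (7582 + I*√9611)*(-77483) = -587476106 - 77483*I*√9611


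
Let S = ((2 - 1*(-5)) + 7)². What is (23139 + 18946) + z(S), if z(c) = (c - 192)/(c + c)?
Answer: 4124331/98 ≈ 42085.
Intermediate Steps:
S = 196 (S = ((2 + 5) + 7)² = (7 + 7)² = 14² = 196)
z(c) = (-192 + c)/(2*c) (z(c) = (-192 + c)/((2*c)) = (-192 + c)*(1/(2*c)) = (-192 + c)/(2*c))
(23139 + 18946) + z(S) = (23139 + 18946) + (½)*(-192 + 196)/196 = 42085 + (½)*(1/196)*4 = 42085 + 1/98 = 4124331/98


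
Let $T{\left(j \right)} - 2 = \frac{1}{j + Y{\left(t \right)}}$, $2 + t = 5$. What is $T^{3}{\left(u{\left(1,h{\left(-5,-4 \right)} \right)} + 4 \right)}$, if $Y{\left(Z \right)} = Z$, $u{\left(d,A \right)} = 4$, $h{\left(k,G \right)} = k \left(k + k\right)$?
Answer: $\frac{12167}{1331} \approx 9.1413$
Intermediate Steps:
$h{\left(k,G \right)} = 2 k^{2}$ ($h{\left(k,G \right)} = k 2 k = 2 k^{2}$)
$t = 3$ ($t = -2 + 5 = 3$)
$T{\left(j \right)} = 2 + \frac{1}{3 + j}$ ($T{\left(j \right)} = 2 + \frac{1}{j + 3} = 2 + \frac{1}{3 + j}$)
$T^{3}{\left(u{\left(1,h{\left(-5,-4 \right)} \right)} + 4 \right)} = \left(\frac{7 + 2 \left(4 + 4\right)}{3 + \left(4 + 4\right)}\right)^{3} = \left(\frac{7 + 2 \cdot 8}{3 + 8}\right)^{3} = \left(\frac{7 + 16}{11}\right)^{3} = \left(\frac{1}{11} \cdot 23\right)^{3} = \left(\frac{23}{11}\right)^{3} = \frac{12167}{1331}$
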